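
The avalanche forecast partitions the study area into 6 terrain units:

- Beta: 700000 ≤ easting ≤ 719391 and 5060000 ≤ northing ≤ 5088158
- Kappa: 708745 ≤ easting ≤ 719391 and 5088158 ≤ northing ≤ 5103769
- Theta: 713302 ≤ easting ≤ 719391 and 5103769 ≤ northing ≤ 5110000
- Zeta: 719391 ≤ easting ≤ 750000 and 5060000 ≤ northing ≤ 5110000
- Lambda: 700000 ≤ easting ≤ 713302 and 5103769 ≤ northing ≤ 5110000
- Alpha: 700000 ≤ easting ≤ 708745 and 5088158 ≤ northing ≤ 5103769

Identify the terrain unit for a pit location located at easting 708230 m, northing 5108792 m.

Lambda

The point has easting = 708230 and northing = 5108792.
Only Lambda satisfies 700000 ≤ easting ≤ 713302 and 5103769 ≤ northing ≤ 5110000.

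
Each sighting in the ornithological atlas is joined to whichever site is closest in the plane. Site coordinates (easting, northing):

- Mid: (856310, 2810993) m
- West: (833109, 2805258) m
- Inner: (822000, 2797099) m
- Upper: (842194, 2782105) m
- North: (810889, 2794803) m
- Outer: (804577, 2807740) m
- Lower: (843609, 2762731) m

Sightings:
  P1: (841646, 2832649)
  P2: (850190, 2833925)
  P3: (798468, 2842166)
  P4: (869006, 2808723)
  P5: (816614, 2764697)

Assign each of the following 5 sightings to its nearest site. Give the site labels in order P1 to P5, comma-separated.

P1 → Mid (d²=684015232.00)
P2 → Mid (d²=563331024.00)
P3 → Outer (d²=1222469357.00)
P4 → Mid (d²=166341316.00)
P5 → Lower (d²=732595181.00)

Mid, Mid, Outer, Mid, Lower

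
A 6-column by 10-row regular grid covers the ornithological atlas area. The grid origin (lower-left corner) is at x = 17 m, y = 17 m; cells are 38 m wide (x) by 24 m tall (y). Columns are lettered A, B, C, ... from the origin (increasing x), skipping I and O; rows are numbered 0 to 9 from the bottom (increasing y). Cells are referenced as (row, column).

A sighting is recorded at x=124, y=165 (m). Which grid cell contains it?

Column index: ⌊(124 − 17) / 38⌋ = ⌊2.816⌋ = 2 → column C
Row offset from origin: ⌊(165 − 17) / 24⌋ = ⌊6.167⌋ = 6 → row 6

(6, C)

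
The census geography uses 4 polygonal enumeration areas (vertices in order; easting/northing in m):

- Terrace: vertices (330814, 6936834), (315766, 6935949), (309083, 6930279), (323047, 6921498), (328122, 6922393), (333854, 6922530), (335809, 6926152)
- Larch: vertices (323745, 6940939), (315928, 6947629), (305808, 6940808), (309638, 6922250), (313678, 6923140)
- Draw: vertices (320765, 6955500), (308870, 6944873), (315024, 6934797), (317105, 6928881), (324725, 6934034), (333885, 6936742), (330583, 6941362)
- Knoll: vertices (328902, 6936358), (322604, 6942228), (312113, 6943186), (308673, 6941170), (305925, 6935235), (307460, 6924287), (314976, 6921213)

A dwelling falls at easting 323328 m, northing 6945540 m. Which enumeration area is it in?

Draw

Cast a ray rightward from (323328, 6945540). For each polygon, the edges (by vertex number in listed order) whose endpoints lie on opposite sides of northing = 6945540, where each meets that height, and whether that is right or left of the point:
Terrace: no edge straddles that height → 0 crossings.
Larch: 1–2 at easting≈318368.9 (left), 2–3 at easting≈312828.6 (left) → 0 crossings.
Draw: 1–2 at easting≈309616.6 (left), 7–1 at easting≈327681.6 (right) → 1 crossing.
Knoll: no edge straddles that height → 0 crossings.
Only Draw has an odd count, so the point is inside Draw.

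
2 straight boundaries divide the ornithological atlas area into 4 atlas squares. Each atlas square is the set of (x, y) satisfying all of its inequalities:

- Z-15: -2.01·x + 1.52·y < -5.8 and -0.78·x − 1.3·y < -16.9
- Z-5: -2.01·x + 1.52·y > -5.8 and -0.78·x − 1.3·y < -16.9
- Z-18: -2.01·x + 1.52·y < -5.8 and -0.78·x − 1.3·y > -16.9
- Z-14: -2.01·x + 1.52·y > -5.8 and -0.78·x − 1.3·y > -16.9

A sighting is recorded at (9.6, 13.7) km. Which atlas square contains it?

Z-5

-2.01·9.6 + 1.52·13.7 = 1.528, which is > -5.8
-0.78·9.6 − 1.3·13.7 = -25.298, which is < -16.9
This sign pattern matches Z-5.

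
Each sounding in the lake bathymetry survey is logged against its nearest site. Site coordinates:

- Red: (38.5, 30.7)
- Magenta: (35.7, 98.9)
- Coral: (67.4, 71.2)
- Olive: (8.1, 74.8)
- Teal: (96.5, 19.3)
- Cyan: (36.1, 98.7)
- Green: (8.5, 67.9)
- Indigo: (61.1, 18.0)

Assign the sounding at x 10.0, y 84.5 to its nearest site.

Squared distances to each site:
Red: 3706.690; Magenta: 867.850; Coral: 3471.650; Olive: 97.700; Teal: 11733.290; Cyan: 882.850; Green: 277.810; Indigo: 7033.460.
Minimum at Olive.

Olive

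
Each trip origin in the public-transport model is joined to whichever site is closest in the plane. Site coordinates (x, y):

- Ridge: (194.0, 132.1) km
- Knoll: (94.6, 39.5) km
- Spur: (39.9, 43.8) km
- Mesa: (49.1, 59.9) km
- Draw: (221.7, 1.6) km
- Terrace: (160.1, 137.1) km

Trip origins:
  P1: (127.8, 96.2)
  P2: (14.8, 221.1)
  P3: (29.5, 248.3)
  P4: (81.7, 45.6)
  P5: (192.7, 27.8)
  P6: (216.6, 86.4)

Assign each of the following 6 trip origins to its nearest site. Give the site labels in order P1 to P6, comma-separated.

P1 → Terrace (d²=2716.10)
P2 → Mesa (d²=27161.93)
P3 → Terrace (d²=29421.80)
P4 → Knoll (d²=203.62)
P5 → Draw (d²=1527.44)
P6 → Ridge (d²=2599.25)

Terrace, Mesa, Terrace, Knoll, Draw, Ridge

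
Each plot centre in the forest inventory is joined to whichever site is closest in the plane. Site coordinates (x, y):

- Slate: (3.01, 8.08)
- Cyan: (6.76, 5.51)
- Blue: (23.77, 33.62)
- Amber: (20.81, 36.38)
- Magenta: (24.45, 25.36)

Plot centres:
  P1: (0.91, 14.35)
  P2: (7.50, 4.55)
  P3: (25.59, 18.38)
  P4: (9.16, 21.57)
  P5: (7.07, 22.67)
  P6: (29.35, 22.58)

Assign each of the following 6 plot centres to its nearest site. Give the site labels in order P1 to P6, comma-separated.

P1 → Slate (d²=43.72)
P2 → Cyan (d²=1.47)
P3 → Magenta (d²=50.02)
P4 → Slate (d²=219.80)
P5 → Slate (d²=229.35)
P6 → Magenta (d²=31.74)

Slate, Cyan, Magenta, Slate, Slate, Magenta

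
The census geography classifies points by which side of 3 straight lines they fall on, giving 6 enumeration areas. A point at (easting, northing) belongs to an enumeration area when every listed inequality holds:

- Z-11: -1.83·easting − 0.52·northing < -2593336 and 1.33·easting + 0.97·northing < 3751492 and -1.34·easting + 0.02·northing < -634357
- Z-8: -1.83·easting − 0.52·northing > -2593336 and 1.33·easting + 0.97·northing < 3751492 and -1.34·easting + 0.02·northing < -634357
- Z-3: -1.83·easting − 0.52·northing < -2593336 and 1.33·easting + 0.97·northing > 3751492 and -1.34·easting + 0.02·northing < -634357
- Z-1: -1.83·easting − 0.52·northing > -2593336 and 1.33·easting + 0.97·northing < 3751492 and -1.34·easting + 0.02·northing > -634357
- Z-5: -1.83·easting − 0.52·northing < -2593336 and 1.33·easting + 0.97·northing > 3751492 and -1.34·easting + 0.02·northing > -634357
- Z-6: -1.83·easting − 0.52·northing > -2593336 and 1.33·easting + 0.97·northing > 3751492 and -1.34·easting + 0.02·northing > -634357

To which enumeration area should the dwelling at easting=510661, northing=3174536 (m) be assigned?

Z-6

-1.83·510661 − 0.52·3174536 = -2585268.350, which is > -2593336
1.33·510661 + 0.97·3174536 = 3758479.050, which is > 3751492
-1.34·510661 + 0.02·3174536 = -620795.020, which is > -634357
This sign pattern matches Z-6.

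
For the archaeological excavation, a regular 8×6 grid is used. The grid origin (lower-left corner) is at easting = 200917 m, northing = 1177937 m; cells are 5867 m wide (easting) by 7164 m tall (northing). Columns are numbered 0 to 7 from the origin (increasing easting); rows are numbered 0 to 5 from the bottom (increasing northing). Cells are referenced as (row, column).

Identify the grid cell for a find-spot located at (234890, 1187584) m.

(1, 5)

Column index: ⌊(234890 − 200917) / 5867⌋ = ⌊5.791⌋ = 5
Row offset from origin: ⌊(1187584 − 1177937) / 7164⌋ = ⌊1.347⌋ = 1 → row 1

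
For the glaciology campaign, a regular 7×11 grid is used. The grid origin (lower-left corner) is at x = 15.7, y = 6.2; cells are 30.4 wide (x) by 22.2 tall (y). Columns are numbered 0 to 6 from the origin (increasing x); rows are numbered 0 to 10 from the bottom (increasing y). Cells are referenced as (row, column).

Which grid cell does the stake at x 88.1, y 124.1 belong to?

(5, 2)

Column index: ⌊(88.1 − 15.7) / 30.4⌋ = ⌊2.382⌋ = 2
Row offset from origin: ⌊(124.1 − 6.2) / 22.2⌋ = ⌊5.311⌋ = 5 → row 5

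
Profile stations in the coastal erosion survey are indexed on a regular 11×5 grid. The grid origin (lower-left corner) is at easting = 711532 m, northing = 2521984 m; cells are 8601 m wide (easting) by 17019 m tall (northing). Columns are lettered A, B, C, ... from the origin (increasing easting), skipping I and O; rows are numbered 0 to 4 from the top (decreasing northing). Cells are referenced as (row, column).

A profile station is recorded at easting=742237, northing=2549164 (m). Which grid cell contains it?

(3, D)

Column index: ⌊(742237 − 711532) / 8601⌋ = ⌊3.570⌋ = 3 → column D
Row offset from origin: ⌊(2549164 − 2521984) / 17019⌋ = ⌊1.597⌋ = 1 → row 3 (counted from top)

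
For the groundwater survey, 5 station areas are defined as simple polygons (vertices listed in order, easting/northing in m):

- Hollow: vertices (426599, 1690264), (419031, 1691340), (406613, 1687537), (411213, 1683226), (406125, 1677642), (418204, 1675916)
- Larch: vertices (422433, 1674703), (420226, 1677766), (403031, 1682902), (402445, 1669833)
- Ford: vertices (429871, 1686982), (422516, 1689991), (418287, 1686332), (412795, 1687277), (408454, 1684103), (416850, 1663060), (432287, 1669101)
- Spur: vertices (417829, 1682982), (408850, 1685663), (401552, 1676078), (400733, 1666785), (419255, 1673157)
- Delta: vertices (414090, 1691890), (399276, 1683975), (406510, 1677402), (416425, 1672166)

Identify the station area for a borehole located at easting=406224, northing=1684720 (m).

Delta

Cast a ray rightward from (406224, 1684720). For each polygon, the edges (by vertex number in listed order) whose endpoints lie on opposite sides of northing = 1684720, where each meets that height, and whether that is right or left of the point:
Hollow: 3–4 at easting≈409618.8 (right), 6–1 at easting≈423355.2 (right) → 2 crossings.
Larch: no edge straddles that height → 0 crossings.
Ford: 4–5 at easting≈409297.9 (right), 7–1 at easting≈430176.6 (right) → 2 crossings.
Spur: 1–2 at easting≈412008.2 (right), 2–3 at easting≈408132.0 (right) → 2 crossings.
Delta: 1–2 at easting≈400670.4 (left), 4–1 at easting≈414938.8 (right) → 1 crossing.
Only Delta has an odd count, so the point is inside Delta.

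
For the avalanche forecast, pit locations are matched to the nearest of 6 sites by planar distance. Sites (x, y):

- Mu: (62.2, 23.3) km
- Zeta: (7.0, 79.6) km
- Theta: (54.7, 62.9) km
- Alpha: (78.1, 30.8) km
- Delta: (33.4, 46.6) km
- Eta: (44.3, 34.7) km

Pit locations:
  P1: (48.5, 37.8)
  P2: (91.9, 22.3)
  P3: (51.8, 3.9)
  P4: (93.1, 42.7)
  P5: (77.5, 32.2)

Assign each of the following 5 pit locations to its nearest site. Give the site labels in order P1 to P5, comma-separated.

Eta, Alpha, Mu, Alpha, Alpha

P1 → Eta (d²=27.25)
P2 → Alpha (d²=262.69)
P3 → Mu (d²=484.52)
P4 → Alpha (d²=366.61)
P5 → Alpha (d²=2.32)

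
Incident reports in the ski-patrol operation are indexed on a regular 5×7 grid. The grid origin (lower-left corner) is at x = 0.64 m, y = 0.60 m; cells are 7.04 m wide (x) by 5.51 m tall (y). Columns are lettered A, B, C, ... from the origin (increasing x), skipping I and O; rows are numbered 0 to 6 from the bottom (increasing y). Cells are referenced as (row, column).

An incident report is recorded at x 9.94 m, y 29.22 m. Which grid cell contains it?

Column index: ⌊(9.94 − 0.64) / 7.04⌋ = ⌊1.321⌋ = 1 → column B
Row offset from origin: ⌊(29.22 − 0.60) / 5.51⌋ = ⌊5.194⌋ = 5 → row 5

(5, B)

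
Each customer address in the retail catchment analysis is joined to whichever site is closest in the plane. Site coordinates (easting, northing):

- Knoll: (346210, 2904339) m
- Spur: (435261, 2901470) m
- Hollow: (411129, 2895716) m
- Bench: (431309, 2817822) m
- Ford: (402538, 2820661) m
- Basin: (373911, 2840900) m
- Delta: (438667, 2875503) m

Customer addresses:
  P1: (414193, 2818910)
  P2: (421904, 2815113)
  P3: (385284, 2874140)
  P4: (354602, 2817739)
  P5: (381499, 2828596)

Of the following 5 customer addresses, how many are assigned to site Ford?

P1 → Ford
P2 → Bench
P3 → Hollow
P4 → Basin
P5 → Basin
1 of the 5 goes to Ford.

1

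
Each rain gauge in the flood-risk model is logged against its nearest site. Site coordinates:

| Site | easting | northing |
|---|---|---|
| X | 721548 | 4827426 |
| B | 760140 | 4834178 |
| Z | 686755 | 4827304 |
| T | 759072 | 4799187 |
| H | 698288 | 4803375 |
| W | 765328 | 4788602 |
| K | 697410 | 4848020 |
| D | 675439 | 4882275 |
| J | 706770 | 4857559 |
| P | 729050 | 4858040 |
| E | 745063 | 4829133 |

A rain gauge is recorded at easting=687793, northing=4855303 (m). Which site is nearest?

Squared distances to each site:
X: 1916527154.000; B: 5680354034.000; Z: 785021445.000; T: 8229701297.000; H: 2806662209.000; W: 10460699626.000; K: 145528778.000; D: 880110100.000; J: 365216065.000; P: 1709631218.000; E: 3964721800.000.
Minimum at K.

K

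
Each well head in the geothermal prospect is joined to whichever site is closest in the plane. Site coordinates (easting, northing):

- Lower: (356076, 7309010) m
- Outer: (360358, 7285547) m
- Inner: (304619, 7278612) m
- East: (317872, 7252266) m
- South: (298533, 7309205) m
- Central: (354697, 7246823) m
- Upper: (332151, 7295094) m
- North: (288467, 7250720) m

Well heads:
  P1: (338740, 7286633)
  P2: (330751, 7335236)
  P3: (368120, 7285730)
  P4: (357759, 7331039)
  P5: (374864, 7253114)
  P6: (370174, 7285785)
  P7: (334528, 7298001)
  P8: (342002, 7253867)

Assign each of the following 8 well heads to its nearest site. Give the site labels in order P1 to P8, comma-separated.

P1 → Upper (d²=115003442.00)
P2 → Lower (d²=1329158701.00)
P3 → Outer (d²=60282133.00)
P4 → Lower (d²=488109330.00)
P5 → Central (d²=446284570.00)
P6 → Outer (d²=96410500.00)
P7 → Upper (d²=14100778.00)
P8 → Central (d²=210780961.00)

Upper, Lower, Outer, Lower, Central, Outer, Upper, Central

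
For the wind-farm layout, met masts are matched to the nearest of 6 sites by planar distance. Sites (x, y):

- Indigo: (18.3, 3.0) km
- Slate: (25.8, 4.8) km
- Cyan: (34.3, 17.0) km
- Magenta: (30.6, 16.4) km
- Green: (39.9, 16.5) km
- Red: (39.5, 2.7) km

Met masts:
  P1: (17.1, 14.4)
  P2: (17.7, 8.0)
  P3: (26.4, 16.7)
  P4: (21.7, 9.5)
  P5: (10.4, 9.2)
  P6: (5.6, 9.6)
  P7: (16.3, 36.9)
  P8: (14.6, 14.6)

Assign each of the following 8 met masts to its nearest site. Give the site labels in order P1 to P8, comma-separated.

P1 → Indigo (d²=131.40)
P2 → Indigo (d²=25.36)
P3 → Magenta (d²=17.73)
P4 → Slate (d²=38.90)
P5 → Indigo (d²=100.85)
P6 → Indigo (d²=204.85)
P7 → Magenta (d²=624.74)
P8 → Indigo (d²=148.25)

Indigo, Indigo, Magenta, Slate, Indigo, Indigo, Magenta, Indigo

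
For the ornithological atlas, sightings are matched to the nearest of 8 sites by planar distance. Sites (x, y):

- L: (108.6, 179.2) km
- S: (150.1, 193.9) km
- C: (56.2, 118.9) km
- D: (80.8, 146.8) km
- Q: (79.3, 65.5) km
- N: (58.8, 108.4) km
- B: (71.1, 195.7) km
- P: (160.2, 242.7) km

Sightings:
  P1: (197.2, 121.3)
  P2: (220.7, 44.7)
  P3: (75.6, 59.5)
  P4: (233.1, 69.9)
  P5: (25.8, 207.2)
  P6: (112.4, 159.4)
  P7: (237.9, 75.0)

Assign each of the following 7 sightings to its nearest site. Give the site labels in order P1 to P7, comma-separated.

S, Q, Q, S, B, L, S

P1 → S (d²=7489.17)
P2 → Q (d²=20426.60)
P3 → Q (d²=49.69)
P4 → S (d²=22265.00)
P5 → B (d²=2184.34)
P6 → L (d²=406.48)
P7 → S (d²=21846.05)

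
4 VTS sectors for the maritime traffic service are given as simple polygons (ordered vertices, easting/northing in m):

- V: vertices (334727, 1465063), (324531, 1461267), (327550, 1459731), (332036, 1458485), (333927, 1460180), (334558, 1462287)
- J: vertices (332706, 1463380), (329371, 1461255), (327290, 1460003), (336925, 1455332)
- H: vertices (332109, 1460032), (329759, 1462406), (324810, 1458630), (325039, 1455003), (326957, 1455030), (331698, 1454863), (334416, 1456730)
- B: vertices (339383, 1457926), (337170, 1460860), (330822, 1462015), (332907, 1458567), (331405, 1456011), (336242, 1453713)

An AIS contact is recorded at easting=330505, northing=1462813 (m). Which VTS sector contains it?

V

Cast a ray rightward from (330505, 1462813). For each polygon, the edges (by vertex number in listed order) whose endpoints lie on opposite sides of northing = 1462813, where each meets that height, and whether that is right or left of the point:
V: 1–2 at easting≈328683.5 (left), 6–1 at easting≈334590.0 (right) → 1 crossing.
J: 1–2 at easting≈331816.1 (right), 4–1 at easting≈333003.2 (right) → 2 crossings.
H: no edge straddles that height → 0 crossings.
B: no edge straddles that height → 0 crossings.
Only V has an odd count, so the point is inside V.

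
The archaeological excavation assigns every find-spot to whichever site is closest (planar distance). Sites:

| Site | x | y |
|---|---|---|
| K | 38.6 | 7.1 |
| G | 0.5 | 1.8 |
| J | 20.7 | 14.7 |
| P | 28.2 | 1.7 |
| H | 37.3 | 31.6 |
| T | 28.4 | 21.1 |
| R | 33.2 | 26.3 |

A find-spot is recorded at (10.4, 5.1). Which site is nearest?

Squared distances to each site:
K: 799.240; G: 108.900; J: 198.250; P: 328.400; H: 1425.860; T: 580.000; R: 969.280.
Minimum at G.

G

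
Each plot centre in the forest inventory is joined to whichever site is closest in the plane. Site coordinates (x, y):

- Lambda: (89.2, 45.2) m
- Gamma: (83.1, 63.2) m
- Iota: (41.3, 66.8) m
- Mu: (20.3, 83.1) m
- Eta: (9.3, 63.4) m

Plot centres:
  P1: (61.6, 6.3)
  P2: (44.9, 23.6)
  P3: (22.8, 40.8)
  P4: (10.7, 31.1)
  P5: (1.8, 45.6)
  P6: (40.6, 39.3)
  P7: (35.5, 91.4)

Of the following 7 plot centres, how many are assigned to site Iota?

2

P1 → Lambda
P2 → Iota
P3 → Eta
P4 → Eta
P5 → Eta
P6 → Iota
P7 → Mu
2 of the 7 go to Iota.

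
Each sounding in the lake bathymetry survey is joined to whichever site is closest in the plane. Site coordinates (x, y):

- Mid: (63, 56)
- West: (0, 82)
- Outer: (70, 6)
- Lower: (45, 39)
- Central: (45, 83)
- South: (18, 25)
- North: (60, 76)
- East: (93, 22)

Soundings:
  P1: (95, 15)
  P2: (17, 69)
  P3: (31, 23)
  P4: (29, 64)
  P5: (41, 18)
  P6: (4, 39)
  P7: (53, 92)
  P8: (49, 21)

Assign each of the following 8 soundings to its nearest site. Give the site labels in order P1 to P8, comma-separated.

P1 → East (d²=53.00)
P2 → West (d²=458.00)
P3 → South (d²=173.00)
P4 → Central (d²=617.00)
P5 → Lower (d²=457.00)
P6 → South (d²=392.00)
P7 → Central (d²=145.00)
P8 → Lower (d²=340.00)

East, West, South, Central, Lower, South, Central, Lower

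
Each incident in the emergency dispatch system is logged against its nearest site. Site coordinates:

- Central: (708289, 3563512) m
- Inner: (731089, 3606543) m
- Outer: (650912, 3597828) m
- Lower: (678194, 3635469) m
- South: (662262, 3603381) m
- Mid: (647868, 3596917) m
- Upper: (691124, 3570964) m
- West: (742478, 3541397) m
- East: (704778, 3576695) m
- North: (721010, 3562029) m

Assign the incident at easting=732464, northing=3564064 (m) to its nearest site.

Squared distances to each site:
Central: 584735329.000; Inner: 1806356066.000; Outer: 7790736400.000; Lower: 8043906925.000; South: 6474147293.000; Mid: 8235802825.000; Upper: 1756605600.000; West: 614073085.000; East: 926056757.000; North: 135335341.000.
Minimum at North.

North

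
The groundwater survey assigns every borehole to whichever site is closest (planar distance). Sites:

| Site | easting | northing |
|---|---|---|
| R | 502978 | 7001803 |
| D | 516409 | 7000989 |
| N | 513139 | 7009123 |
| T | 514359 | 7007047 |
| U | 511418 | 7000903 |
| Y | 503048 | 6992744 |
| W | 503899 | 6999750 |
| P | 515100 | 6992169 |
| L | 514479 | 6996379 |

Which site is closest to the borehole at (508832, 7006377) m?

N

Squared distances to each site:
R: 55190792.000; D: 86441473.000; N: 26090765.000; T: 30996629.000; U: 36652072.000; Y: 219313345.000; W: 68251618.000; P: 241155088.000; L: 131848613.000.
Minimum at N.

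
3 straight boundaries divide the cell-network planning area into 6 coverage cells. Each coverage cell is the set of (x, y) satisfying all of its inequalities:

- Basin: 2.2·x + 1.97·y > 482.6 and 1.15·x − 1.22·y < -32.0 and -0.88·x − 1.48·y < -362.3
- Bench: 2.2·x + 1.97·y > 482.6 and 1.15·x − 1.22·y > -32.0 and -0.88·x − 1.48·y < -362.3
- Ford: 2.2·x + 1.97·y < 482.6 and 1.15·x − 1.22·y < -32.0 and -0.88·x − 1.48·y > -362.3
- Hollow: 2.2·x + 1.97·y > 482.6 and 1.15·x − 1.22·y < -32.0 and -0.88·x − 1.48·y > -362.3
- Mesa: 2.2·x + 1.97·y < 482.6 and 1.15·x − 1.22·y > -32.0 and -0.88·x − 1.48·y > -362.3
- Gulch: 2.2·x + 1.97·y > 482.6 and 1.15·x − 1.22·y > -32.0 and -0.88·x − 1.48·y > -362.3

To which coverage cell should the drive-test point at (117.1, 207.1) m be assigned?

Basin

2.2·117.1 + 1.97·207.1 = 665.607, which is > 482.6
1.15·117.1 − 1.22·207.1 = -117.997, which is < -32.0
-0.88·117.1 − 1.48·207.1 = -409.556, which is < -362.3
This sign pattern matches Basin.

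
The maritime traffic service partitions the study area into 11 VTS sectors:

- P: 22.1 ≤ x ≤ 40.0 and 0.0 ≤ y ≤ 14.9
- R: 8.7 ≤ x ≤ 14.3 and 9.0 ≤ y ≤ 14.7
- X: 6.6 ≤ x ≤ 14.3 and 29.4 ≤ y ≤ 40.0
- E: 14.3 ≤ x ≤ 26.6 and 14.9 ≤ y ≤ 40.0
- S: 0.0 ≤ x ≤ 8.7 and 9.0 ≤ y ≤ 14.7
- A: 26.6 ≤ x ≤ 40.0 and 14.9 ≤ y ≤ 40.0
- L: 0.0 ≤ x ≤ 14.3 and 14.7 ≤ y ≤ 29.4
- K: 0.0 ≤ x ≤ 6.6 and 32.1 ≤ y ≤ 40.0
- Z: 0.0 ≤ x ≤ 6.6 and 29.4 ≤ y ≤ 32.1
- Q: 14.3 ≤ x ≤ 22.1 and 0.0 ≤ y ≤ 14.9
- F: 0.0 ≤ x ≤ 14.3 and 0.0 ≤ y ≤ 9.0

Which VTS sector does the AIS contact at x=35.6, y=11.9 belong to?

The point has x = 35.6 and y = 11.9.
Only P satisfies 22.1 ≤ x ≤ 40.0 and 0.0 ≤ y ≤ 14.9.

P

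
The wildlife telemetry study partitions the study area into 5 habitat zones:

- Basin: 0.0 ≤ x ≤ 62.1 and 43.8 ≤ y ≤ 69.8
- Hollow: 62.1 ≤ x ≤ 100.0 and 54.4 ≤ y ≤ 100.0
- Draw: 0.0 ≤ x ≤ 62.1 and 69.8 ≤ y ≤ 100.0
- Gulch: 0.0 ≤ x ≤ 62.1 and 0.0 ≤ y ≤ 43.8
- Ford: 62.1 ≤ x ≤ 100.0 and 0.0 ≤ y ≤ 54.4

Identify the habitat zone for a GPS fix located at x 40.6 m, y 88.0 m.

The point has x = 40.6 and y = 88.0.
Only Draw satisfies 0.0 ≤ x ≤ 62.1 and 69.8 ≤ y ≤ 100.0.

Draw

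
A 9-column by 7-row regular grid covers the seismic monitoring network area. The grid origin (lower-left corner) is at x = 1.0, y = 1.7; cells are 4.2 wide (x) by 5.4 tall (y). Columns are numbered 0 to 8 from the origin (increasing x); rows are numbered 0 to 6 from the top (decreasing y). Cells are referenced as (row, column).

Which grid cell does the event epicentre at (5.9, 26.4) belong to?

Column index: ⌊(5.9 − 1.0) / 4.2⌋ = ⌊1.167⌋ = 1
Row offset from origin: ⌊(26.4 − 1.7) / 5.4⌋ = ⌊4.574⌋ = 4 → row 2 (counted from top)

(2, 1)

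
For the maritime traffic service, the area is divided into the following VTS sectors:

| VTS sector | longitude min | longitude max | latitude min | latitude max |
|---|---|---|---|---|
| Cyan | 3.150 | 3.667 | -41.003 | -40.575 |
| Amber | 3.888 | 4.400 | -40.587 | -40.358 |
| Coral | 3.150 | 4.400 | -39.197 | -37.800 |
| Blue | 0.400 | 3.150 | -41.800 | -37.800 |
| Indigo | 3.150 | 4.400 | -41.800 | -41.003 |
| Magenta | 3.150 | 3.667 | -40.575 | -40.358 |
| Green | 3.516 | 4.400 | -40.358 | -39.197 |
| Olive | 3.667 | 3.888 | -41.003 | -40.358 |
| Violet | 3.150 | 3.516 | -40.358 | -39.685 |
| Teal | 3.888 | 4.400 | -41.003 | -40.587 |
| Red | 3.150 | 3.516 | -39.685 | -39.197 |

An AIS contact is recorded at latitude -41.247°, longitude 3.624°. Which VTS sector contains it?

The point has longitude = 3.624 and latitude = -41.247.
Only Indigo satisfies 3.150 ≤ longitude ≤ 4.400 and -41.800 ≤ latitude ≤ -41.003.

Indigo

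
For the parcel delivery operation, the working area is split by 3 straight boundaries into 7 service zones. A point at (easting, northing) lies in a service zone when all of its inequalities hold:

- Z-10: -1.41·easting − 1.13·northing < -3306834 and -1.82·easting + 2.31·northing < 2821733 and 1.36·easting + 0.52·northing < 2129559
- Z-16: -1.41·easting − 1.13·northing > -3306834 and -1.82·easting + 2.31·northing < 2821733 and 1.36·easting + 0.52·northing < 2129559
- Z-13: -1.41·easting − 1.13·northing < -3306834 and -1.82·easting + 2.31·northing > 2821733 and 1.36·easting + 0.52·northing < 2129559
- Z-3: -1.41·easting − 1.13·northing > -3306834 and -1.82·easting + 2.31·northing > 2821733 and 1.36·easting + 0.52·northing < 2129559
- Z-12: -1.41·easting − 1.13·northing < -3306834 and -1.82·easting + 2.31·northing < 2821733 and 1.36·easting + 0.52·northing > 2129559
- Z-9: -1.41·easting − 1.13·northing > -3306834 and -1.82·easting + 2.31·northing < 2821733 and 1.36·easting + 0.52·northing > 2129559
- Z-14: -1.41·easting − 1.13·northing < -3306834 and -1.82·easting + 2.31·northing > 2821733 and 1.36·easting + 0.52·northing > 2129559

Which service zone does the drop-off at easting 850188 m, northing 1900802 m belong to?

-1.41·850188 − 1.13·1900802 = -3346671.340, which is < -3306834
-1.82·850188 + 2.31·1900802 = 2843510.460, which is > 2821733
1.36·850188 + 0.52·1900802 = 2144672.720, which is > 2129559
This sign pattern matches Z-14.

Z-14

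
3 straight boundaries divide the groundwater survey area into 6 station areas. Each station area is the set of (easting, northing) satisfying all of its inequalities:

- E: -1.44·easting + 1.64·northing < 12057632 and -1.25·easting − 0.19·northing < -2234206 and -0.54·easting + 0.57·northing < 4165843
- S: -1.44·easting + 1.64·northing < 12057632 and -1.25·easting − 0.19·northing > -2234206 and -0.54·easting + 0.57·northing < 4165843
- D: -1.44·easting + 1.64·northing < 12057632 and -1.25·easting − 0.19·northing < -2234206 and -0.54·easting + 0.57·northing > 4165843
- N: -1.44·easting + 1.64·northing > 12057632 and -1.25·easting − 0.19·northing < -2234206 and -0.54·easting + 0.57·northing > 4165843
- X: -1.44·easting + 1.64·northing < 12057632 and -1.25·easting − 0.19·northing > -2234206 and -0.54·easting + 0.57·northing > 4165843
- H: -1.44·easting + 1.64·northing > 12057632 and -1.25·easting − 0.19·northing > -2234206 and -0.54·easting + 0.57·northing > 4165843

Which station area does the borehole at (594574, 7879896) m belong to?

N

-1.44·594574 + 1.64·7879896 = 12066842.880, which is > 12057632
-1.25·594574 − 0.19·7879896 = -2240397.740, which is < -2234206
-0.54·594574 + 0.57·7879896 = 4170470.760, which is > 4165843
This sign pattern matches N.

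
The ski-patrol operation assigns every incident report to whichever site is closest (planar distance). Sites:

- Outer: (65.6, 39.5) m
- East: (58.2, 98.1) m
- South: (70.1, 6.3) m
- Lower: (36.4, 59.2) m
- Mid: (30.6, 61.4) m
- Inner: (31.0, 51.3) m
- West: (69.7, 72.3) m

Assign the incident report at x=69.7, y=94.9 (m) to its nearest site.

East

Squared distances to each site:
Outer: 3085.970; East: 142.490; South: 7850.120; Lower: 2383.380; Mid: 2651.060; Inner: 3398.650; West: 510.760.
Minimum at East.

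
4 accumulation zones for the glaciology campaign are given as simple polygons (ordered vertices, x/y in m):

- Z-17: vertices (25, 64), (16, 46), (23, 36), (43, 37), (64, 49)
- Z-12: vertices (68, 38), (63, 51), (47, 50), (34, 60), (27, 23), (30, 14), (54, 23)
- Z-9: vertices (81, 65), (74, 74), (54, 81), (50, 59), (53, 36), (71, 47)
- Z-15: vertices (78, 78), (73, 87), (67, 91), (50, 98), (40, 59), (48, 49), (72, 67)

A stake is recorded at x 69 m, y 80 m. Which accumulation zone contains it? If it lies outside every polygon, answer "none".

Cast a ray rightward from (69, 80). For each polygon, the edges (by vertex number in listed order) whose endpoints lie on opposite sides of y = 80, where each meets that height, and whether that is right or left of the point:
Z-17: no edge straddles that height → 0 crossings.
Z-12: no edge straddles that height → 0 crossings.
Z-9: 2–3 at x≈56.9 (left), 3–4 at x≈53.8 (left) → 0 crossings.
Z-15: 1–2 at x≈76.9 (right), 4–5 at x≈45.4 (left) → 1 crossing.
Only Z-15 has an odd count, so the point is inside Z-15.

Z-15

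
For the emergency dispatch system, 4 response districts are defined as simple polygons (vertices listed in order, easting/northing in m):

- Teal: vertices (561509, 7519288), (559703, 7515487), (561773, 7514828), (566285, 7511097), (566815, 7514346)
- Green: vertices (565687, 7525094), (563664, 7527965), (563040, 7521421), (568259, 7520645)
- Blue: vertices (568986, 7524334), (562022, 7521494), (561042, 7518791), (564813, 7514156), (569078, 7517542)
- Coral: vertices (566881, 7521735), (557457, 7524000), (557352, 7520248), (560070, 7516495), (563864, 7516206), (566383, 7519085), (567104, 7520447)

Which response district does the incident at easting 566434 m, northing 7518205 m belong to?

Cast a ray rightward from (566434, 7518205). For each polygon, the edges (by vertex number in listed order) whose endpoints lie on opposite sides of northing = 7518205, where each meets that height, and whether that is right or left of the point:
Teal: 1–2 at easting≈560994.4 (left), 5–1 at easting≈562671.8 (left) → 0 crossings.
Green: no edge straddles that height → 0 crossings.
Blue: 3–4 at easting≈561518.8 (left), 5–1 at easting≈569069.0 (right) → 1 crossing.
Coral: 3–4 at easting≈558831.6 (left), 5–6 at easting≈565613.0 (left) → 0 crossings.
Only Blue has an odd count, so the point is inside Blue.

Blue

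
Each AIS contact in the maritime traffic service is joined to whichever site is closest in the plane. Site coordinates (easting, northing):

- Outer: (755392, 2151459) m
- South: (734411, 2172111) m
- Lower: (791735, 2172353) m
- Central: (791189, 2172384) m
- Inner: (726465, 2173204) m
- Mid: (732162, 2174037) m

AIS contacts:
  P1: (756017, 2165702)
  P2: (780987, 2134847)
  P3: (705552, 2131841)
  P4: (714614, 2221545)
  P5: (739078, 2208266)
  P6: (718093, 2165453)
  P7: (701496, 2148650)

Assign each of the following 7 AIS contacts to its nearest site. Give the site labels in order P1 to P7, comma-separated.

Outer, Outer, Inner, Inner, Mid, Inner, Inner

P1 → Outer (d²=203253674.00)
P2 → Outer (d²=931062569.00)
P3 → Inner (d²=2148251338.00)
P4 → Inner (d²=2477298482.00)
P5 → Mid (d²=1219455497.00)
P6 → Inner (d²=130168385.00)
P7 → Inner (d²=1226349877.00)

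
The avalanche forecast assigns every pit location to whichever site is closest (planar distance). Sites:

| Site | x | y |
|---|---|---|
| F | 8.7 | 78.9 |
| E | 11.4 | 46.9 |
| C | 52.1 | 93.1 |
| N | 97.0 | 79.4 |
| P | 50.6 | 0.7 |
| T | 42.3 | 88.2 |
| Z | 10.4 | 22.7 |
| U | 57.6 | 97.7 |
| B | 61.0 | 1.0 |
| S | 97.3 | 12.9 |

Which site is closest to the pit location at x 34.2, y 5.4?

P

Squared distances to each site:
F: 6052.500; E: 2242.090; C: 8011.700; N: 9419.840; P: 291.050; T: 6921.450; Z: 865.730; U: 9066.850; B: 737.600; S: 4037.860.
Minimum at P.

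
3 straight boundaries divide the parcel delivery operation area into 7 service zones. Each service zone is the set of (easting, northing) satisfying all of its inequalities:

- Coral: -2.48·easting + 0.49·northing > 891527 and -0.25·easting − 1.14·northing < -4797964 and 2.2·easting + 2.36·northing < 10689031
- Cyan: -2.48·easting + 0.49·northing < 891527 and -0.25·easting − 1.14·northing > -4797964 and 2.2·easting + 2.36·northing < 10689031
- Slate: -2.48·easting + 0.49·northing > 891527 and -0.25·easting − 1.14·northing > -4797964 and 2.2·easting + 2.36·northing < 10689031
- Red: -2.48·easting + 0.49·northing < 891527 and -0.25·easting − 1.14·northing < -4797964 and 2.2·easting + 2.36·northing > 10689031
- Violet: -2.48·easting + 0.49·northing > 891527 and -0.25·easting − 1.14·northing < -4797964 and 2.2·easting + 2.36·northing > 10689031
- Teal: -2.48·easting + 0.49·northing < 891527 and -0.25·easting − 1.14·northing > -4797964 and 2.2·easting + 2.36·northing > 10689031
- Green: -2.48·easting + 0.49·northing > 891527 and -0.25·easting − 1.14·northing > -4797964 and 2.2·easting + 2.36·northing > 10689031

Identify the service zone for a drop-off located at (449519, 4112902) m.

Violet

-2.48·449519 + 0.49·4112902 = 900514.860, which is > 891527
-0.25·449519 − 1.14·4112902 = -4801088.030, which is < -4797964
2.2·449519 + 2.36·4112902 = 10695390.520, which is > 10689031
This sign pattern matches Violet.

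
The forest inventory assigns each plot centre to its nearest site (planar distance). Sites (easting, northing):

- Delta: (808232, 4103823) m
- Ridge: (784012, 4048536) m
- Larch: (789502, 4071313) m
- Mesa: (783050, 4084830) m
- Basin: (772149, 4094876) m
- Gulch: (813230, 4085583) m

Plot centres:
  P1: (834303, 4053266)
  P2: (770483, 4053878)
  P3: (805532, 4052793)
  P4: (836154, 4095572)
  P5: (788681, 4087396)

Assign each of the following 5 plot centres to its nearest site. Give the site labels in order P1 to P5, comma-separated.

P1 → Gulch (d²=1488459818.00)
P2 → Ridge (d²=211570805.00)
P3 → Ridge (d²=481232449.00)
P4 → Gulch (d²=625289897.00)
P5 → Mesa (d²=38292517.00)

Gulch, Ridge, Ridge, Gulch, Mesa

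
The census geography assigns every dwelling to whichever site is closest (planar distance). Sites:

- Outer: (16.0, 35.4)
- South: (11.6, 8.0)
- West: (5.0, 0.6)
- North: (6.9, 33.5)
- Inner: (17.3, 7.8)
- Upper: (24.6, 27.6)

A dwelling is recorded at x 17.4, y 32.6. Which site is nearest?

Squared distances to each site:
Outer: 9.800; South: 638.800; West: 1177.760; North: 111.060; Inner: 615.050; Upper: 76.840.
Minimum at Outer.

Outer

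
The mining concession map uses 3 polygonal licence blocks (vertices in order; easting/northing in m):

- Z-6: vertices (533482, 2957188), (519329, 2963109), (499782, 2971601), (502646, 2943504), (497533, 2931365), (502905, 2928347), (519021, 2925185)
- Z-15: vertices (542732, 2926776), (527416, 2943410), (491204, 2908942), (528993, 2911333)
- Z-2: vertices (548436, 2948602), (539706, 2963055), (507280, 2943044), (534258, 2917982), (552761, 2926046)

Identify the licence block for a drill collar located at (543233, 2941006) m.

Cast a ray rightward from (543233, 2941006). For each polygon, the edges (by vertex number in listed order) whose endpoints lie on opposite sides of northing = 2941006, where each meets that height, and whether that is right or left of the point:
Z-6: 4–5 at easting≈501593.8 (left), 7–1 at easting≈526169.9 (left) → 0 crossings.
Z-15: 1–2 at easting≈529629.5 (left), 2–3 at easting≈524890.4 (left) → 0 crossings.
Z-2: 3–4 at easting≈509473.8 (left), 5–1 at easting≈549892.5 (right) → 1 crossing.
Only Z-2 has an odd count, so the point is inside Z-2.

Z-2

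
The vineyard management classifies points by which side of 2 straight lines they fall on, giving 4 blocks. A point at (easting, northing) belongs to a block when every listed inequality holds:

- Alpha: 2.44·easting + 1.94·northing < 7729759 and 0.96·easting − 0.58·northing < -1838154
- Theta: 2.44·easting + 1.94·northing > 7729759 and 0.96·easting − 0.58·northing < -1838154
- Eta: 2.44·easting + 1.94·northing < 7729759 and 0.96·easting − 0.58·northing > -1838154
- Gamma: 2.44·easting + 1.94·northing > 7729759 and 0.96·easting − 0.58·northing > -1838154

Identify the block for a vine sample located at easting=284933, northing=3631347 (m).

2.44·284933 + 1.94·3631347 = 7740049.700, which is > 7729759
0.96·284933 − 0.58·3631347 = -1832645.580, which is > -1838154
This sign pattern matches Gamma.

Gamma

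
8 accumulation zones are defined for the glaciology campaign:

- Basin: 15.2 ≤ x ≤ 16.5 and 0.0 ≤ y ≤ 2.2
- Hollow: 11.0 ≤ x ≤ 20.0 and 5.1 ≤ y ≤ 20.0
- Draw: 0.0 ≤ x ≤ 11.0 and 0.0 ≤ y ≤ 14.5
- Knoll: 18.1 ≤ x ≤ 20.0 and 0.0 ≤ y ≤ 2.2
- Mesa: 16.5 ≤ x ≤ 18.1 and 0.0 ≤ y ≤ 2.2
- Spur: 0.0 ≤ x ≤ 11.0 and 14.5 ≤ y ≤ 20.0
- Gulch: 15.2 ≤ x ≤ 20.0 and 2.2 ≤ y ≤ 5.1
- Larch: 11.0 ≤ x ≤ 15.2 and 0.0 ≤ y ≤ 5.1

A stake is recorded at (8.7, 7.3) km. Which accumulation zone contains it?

Draw

The point has x = 8.7 and y = 7.3.
Only Draw satisfies 0.0 ≤ x ≤ 11.0 and 0.0 ≤ y ≤ 14.5.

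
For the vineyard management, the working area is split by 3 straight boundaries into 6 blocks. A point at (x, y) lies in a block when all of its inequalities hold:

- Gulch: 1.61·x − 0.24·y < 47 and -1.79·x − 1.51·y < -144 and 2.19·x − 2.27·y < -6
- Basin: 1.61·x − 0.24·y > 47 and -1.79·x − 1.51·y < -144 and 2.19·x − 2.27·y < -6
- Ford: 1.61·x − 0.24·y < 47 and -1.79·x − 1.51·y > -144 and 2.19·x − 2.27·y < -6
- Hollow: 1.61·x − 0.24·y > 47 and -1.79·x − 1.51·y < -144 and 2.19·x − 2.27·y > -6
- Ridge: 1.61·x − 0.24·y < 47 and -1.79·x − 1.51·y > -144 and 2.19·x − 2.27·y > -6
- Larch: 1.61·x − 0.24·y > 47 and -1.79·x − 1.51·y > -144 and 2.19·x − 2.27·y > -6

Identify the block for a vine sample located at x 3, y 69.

1.61·3 − 0.24·69 = -11.730, which is < 47
-1.79·3 − 1.51·69 = -109.560, which is > -144
2.19·3 − 2.27·69 = -150.060, which is < -6
This sign pattern matches Ford.

Ford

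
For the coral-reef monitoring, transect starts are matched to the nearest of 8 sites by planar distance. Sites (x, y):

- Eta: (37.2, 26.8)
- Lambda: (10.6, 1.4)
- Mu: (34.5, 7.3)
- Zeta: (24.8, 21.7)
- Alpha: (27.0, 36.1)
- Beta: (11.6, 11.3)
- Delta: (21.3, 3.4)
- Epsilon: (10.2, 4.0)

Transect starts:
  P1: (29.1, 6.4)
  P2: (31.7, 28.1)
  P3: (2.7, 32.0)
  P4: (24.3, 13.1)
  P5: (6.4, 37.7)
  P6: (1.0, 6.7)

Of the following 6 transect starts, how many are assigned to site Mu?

1

P1 → Mu
P2 → Eta
P3 → Beta
P4 → Zeta
P5 → Alpha
P6 → Epsilon
1 of the 6 goes to Mu.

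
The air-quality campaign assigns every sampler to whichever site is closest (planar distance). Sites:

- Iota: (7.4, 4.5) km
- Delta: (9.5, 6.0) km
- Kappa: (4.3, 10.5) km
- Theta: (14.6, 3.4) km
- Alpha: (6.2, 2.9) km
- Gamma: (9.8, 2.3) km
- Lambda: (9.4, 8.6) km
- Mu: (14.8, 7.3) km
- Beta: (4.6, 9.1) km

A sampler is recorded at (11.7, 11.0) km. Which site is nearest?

Lambda

Squared distances to each site:
Iota: 60.740; Delta: 29.840; Kappa: 55.010; Theta: 66.170; Alpha: 95.860; Gamma: 79.300; Lambda: 11.050; Mu: 23.300; Beta: 54.020.
Minimum at Lambda.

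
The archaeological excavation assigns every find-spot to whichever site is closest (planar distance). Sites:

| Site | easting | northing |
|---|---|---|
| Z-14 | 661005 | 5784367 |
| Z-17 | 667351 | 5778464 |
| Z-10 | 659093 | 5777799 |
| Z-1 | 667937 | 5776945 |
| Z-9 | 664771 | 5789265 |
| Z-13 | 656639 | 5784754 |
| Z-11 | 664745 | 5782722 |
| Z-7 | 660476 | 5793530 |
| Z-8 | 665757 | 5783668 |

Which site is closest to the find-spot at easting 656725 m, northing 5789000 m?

Squared distances to each site:
Z-14: 39783089.000; Z-17: 223919172.000; Z-10: 131069825.000; Z-1: 271031969.000; Z-9: 64808341.000; Z-13: 18035912.000; Z-11: 103733684.000; Z-7: 34590901.000; Z-8: 110007248.000.
Minimum at Z-13.

Z-13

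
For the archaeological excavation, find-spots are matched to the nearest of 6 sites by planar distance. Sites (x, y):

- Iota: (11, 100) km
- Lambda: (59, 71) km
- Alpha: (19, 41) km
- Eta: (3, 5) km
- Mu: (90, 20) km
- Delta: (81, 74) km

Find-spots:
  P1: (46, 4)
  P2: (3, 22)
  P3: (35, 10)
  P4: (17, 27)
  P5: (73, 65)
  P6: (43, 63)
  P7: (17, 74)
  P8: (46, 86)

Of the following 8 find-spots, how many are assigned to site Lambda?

2

P1 → Eta
P2 → Eta
P3 → Eta
P4 → Alpha
P5 → Delta
P6 → Lambda
P7 → Iota
P8 → Lambda
2 of the 8 go to Lambda.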